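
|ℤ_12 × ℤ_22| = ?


|A × B| = |A| · |B|
|ℤ_12 × ℤ_22| = 12 × 22 = 264

|ℤ_12 × ℤ_22| = 264


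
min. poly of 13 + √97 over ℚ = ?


Let α = 13 + √97. Then α - 13 = √97, so (α - 13)² = 97, giving α² - 26α + 72 = 0. Degree 2 and α ∉ ℚ, so this is the minimal polynomial.

Minimal polynomial: x² - 26x + 72


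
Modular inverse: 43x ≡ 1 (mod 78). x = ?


Use the extended Euclidean algorithm to write 1 = 43·s + 78·t; then s mod 78 is the inverse.
Euclidean algorithm:
  43 = 0·78 + 43
  78 = 1·43 + 35
  43 = 1·35 + 8
  35 = 4·8 + 3
  8 = 2·3 + 2
  3 = 1·2 + 1
  2 = 2·1 + 0
gcd(43,78) = 1
Back-substitution gives: 43·(-29) + 78·(16) = 1
So 43⁻¹ ≡ -29 ≡ 49 (mod 78)
Check: 43 × 49 = 2107 ≡ 1 (mod 78) ✓

43⁻¹ ≡ 49 (mod 78)


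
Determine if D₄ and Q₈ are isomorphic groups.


Comparing D₄ and Q₈:
D₄ has 5 elements of order 2; Q₈ has only 1

No, D₄ ≇ Q₈


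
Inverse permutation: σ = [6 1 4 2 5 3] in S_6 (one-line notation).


To find σ⁻¹, swap domain and range:
σ(1) = 6 → σ⁻¹(6) = 1
σ(2) = 1 → σ⁻¹(1) = 2
σ(3) = 4 → σ⁻¹(4) = 3
σ(4) = 2 → σ⁻¹(2) = 4
σ(5) = 5 → σ⁻¹(5) = 5
σ(6) = 3 → σ⁻¹(3) = 6

σ⁻¹ = [2 4 6 3 5 1]


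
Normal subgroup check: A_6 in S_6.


H = A_6 in S_6
A_6 has index 2 in S_6, and every subgroup of index 2 is normal

Yes, normal subgroup


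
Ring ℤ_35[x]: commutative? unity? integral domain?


ℤ_35 has zero divisors (5·7 ≡ 0), and these lift to constant zero divisors in ℤ_35[x]; so not an integral domain
Commutative: Yes
Integral domain: No
Has unity: Yes

ℤ_35[x]: Commutative=Yes, Unity=Yes


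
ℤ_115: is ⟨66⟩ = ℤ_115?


g generates ℤ_n iff gcd(g, n) = 1
gcd(66, 115) = 1
Since gcd = 1, 66 is a generator.

Yes, 66 generates ℤ_115


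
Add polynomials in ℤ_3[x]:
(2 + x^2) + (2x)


Add coefficients mod 3:
x^0: 2 + 0 = 2 (mod 3)
x^1: 0 + 2 = 2 (mod 3)
x^2: 1 + 0 = 1 (mod 3)
Result: 2 + 2x + x^2

f + g = 2 + 2x + x^2


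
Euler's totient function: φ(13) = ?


φ(n) = count of k ∈ {1,...,n} with gcd(k,n)=1
Coprimes to 13: {1, 2, 3, 4, 5, 6, 7, 8, 9, 10, 11, 12}
Count: 12

φ(13) = 12


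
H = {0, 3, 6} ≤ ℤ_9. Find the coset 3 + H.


3 + H = {3 + h (mod 9) : h ∈ H}
3+0=3, 3+3=6, 3+6=0
3 + H = {0, 3, 6} = 0 + H

3 + H = {0, 3, 6}


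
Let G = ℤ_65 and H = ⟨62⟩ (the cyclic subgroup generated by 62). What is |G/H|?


|⟨62⟩| = n / gcd(62, 65) = 65 / 1 = 65
H is normal (ℤ_65 is abelian).
|G/H| = |G| / |H| = 65 / 65 = 1

|G/H| = 1


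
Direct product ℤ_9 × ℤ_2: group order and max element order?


|ℤ_9 × ℤ_2| = 9 × 2 = 18
Max element order = lcm(9,2) = 18
Cyclic? Yes (gcd=1)

|ℤ_9×ℤ_2| = 18, max element order = 18


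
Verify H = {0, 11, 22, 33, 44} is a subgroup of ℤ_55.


Subgroup test for H = {0, 11, 22, 33, 44} in (ℤ_55, +):
(1) 0 ∈ H? Yes
(2) Closure: for all a,b ∈ H, (a+b) mod 55 ∈ H? Yes
(3) Inverses: for all a ∈ H, -a mod 55 ∈ H? Yes

Yes, H is a subgroup of ℤ_55


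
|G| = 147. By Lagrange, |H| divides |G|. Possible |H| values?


Lagrange's theorem: |H| divides |G|
|G| = 147
Divisors of 147: 1, 3, 7, 21, 49, 147

Possible subgroup orders: {1, 3, 7, 21, 49, 147}


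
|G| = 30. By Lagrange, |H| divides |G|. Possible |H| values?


Lagrange's theorem: |H| divides |G|
|G| = 30
Divisors of 30: 1, 2, 3, 5, 6, 10, 15, 30

Possible subgroup orders: {1, 2, 3, 5, 6, 10, 15, 30}


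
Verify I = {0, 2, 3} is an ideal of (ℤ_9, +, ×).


Check ideal conditions for I = {0, 2, 3} in ℤ_9:
(1) I is an additive subgroup? No
(2) For r ∈ ℤ_9 and a ∈ I: r·a ∈ I? No  [counterexample: r=2, a=2, r·a mod 9 = 4 ∉ I]

No, I is not an ideal of ℤ_9


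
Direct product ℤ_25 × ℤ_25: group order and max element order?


|ℤ_25 × ℤ_25| = 25 × 25 = 625
Max element order = lcm(25,25) = 25
Cyclic? No (gcd=25)

|ℤ_25×ℤ_25| = 625, max element order = 25


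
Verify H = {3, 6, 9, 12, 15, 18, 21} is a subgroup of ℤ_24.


Subgroup test for H = {3, 6, 9, 12, 15, 18, 21} in (ℤ_24, +):
(1) 0 ∈ H? No
(2) Closure: for all a,b ∈ H, (a+b) mod 24 ∈ H? No  [counterexample: 3 + 21 = 0 ∉ H]
(3) Inverses: for all a ∈ H, -a mod 24 ∈ H? Yes

No, H is not a subgroup of ℤ_24


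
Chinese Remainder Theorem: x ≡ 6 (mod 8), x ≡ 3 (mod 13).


m₁ = 8, m₂ = 13, gcd = 1, so CRT applies. M = m₁·m₂ = 104
Let M₁ = M/m₁ = 13, M₂ = M/m₂ = 8
Find y₁ ≡ M₁⁻¹ (mod m₁): 13⁻¹ ≡ 5 (mod 8)
Find y₂ ≡ M₂⁻¹ (mod m₂): 8⁻¹ ≡ 5 (mod 13)
x = a₁·M₁·y₁ + a₂·M₂·y₂ = 6·13·5 + 3·8·5 = 510
Reduce mod 104: x ≡ 94
Check: 94 mod 8 = 6 ✓, 94 mod 13 = 3 ✓

x ≡ 94 (mod 104)


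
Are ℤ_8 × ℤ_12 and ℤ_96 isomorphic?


Comparing ℤ_8 × ℤ_12 and ℤ_96:
gcd(8,12) = 4 ≠ 1. Max element order in ℤ_8×ℤ_12 is lcm(8,12) = 24 < 96, so it has no element of order 96

No, ℤ_8 × ℤ_12 ≇ ℤ_96


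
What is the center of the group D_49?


Z(G) = {g ∈ G | gx = xg for all x ∈ G}
For odd n, Z(D_n) = {e}: no nontrivial rotation commutes with all reflections

Z(D_49) = {e}


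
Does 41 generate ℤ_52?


g generates ℤ_n iff gcd(g, n) = 1
gcd(41, 52) = 1
Since gcd = 1, 41 is a generator.

Yes, 41 generates ℤ_52


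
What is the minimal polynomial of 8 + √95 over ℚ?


Let α = 8 + √95. Then α - 8 = √95, so (α - 8)² = 95, giving α² - 16α - 31 = 0. Degree 2 and α ∉ ℚ, so this is the minimal polynomial.

Minimal polynomial: x² - 16x - 31


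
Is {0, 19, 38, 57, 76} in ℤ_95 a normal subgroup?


H = {0, 19, 38, 57, 76} in ℤ_95
ℤ_95 is abelian; every subgroup of an abelian group is normal

Yes, normal subgroup


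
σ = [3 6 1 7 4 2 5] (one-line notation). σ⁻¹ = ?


To find σ⁻¹, swap domain and range:
σ(1) = 3 → σ⁻¹(3) = 1
σ(2) = 6 → σ⁻¹(6) = 2
σ(3) = 1 → σ⁻¹(1) = 3
σ(4) = 7 → σ⁻¹(7) = 4
σ(5) = 4 → σ⁻¹(4) = 5
σ(6) = 2 → σ⁻¹(2) = 6
σ(7) = 5 → σ⁻¹(5) = 7

σ⁻¹ = [3 6 1 5 7 2 4]


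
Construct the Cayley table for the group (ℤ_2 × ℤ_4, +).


Elements: {(0,0), (0,1), (0,2), (0,3), (1,0), (1,1), (1,2), (1,3)}
Operation: componentwise addition mod (2, 4)
Entry (a, b) = ((a₁+b₁) mod 2, (a₂+b₂) mod 4)

Cayley table:
      | (0,0) | (0,1) | (0,2) | (0,3) | (1,0) | (1,1) | (1,2) | (1,3)
(0,0) | (0,0) | (0,1) | (0,2) | (0,3) | (1,0) | (1,1) | (1,2) | (1,3)
(0,1) | (0,1) | (0,2) | (0,3) | (0,0) | (1,1) | (1,2) | (1,3) | (1,0)
(0,2) | (0,2) | (0,3) | (0,0) | (0,1) | (1,2) | (1,3) | (1,0) | (1,1)
(0,3) | (0,3) | (0,0) | (0,1) | (0,2) | (1,3) | (1,0) | (1,1) | (1,2)
(1,0) | (1,0) | (1,1) | (1,2) | (1,3) | (0,0) | (0,1) | (0,2) | (0,3)
(1,1) | (1,1) | (1,2) | (1,3) | (1,0) | (0,1) | (0,2) | (0,3) | (0,0)
(1,2) | (1,2) | (1,3) | (1,0) | (1,1) | (0,2) | (0,3) | (0,0) | (0,1)
(1,3) | (1,3) | (1,0) | (1,1) | (1,2) | (0,3) | (0,0) | (0,1) | (0,2)


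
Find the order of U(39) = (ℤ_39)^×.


U(n) is the group of units mod n; |U(n)| = φ(n)
|U(39)| = φ(39) = 24

|U(39) = (ℤ_39)^×| = 24


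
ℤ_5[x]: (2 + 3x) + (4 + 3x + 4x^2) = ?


Add coefficients mod 5:
x^0: 2 + 4 = 1 (mod 5)
x^1: 3 + 3 = 1 (mod 5)
x^2: 0 + 4 = 4 (mod 5)
Result: 1 + x + 4x^2

f + g = 1 + x + 4x^2


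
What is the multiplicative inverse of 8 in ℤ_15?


Use the extended Euclidean algorithm to write 1 = 8·s + 15·t; then s mod 15 is the inverse.
Euclidean algorithm:
  8 = 0·15 + 8
  15 = 1·8 + 7
  8 = 1·7 + 1
  7 = 7·1 + 0
gcd(8,15) = 1
Back-substitution gives: 8·(2) + 15·(-1) = 1
So 8⁻¹ ≡ 2 ≡ 2 (mod 15)
Check: 8 × 2 = 16 ≡ 1 (mod 15) ✓

8⁻¹ ≡ 2 (mod 15)


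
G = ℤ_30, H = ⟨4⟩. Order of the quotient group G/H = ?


|⟨4⟩| = n / gcd(4, 30) = 30 / 2 = 15
H is normal (ℤ_30 is abelian).
|G/H| = |G| / |H| = 30 / 15 = 2

|G/H| = 2


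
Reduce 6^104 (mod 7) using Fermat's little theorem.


Fermat's little theorem: if p is prime and gcd(a,p)=1, then a^(p-1) ≡ 1 (mod p)
p = 7 is prime, gcd(6,7) = 1
Reduce exponent: 104 mod 6 = 2
So 6^104 ≡ 6^2 (mod 7)
6^2 mod 7 = 1

6^104 ≡ 1 (mod 7)


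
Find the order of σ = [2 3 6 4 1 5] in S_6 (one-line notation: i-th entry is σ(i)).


Cycle decomposition: (1 2 3 6 5)
Cycle lengths: 5
Order = lcm(5) = 5

ord(σ) = 5


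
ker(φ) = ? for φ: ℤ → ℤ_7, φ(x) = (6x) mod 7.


Kernel = preimage of identity
ker(φ) = {x ∈ ℤ : 6x ≡ 0 (mod 7)}. gcd(6,7) = 1, so 6x ≡ 0 (mod 7) ⟺ x ≡ 0 (mod 7/1 = 7). Hence ker(φ) = 7ℤ

ker(φ) = 7ℤ


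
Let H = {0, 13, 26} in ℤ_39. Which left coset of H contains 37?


37 + H = {37 + h (mod 39) : h ∈ H}
37+0=37, 37+13=11, 37+26=24
37 + H = {11, 24, 37} = 11 + H

37 + H = {11, 24, 37}


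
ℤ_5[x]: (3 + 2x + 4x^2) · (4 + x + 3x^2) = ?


Expand and collect like terms; reduce coefficients mod 5:
x^0: 3·4 = 12 ≡ 2 (mod 5)
x^1: 3·1 + 2·4 = 11 ≡ 1 (mod 5)
x^2: 3·3 + 2·1 + 4·4 = 27 ≡ 2 (mod 5)
x^3: 2·3 + 4·1 = 10 ≡ 0 (mod 5)
x^4: 4·3 = 12 ≡ 2 (mod 5)
Result: 2 + x + 2x^2 + 2x^4

f · g = 2 + x + 2x^2 + 2x^4


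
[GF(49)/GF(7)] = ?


GF(49) = GF(7^2), so the extension degree is 2

[GF(49)/GF(7)] = 2


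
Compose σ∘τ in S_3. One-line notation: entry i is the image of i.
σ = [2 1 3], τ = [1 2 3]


σ∘τ: apply τ first, then σ
1 →τ 1 →σ 2
2 →τ 2 →σ 1
3 →τ 3 →σ 3

σ∘τ = [2 1 3]


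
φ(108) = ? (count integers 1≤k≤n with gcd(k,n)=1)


Factor n: 108 = 2^2 × 3^3
φ(n) = n · ∏(1 - 1/p) over distinct primes p | n
φ(108) = 108 · (1 - 1/2) · (1 - 1/3) = 36

φ(108) = 36


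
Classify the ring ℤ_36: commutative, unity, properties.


ℤ_36 is a commutative ring with unity 1; 36 = 2×18 is composite, so 2·18 ≡ 0 gives zero divisors (not an integral domain)
Commutative: Yes
Integral domain: No
Has unity: Yes

ℤ_36: Commutative=Yes, Unity=Yes


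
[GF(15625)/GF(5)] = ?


GF(15625) = GF(5^6), so the extension degree is 6

[GF(15625)/GF(5)] = 6


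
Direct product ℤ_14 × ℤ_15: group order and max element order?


|ℤ_14 × ℤ_15| = 14 × 15 = 210
Max element order = lcm(14,15) = 210
Cyclic? Yes (gcd=1)

|ℤ_14×ℤ_15| = 210, max element order = 210


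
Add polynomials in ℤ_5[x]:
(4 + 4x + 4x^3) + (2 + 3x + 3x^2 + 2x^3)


Add coefficients mod 5:
x^0: 4 + 2 = 1 (mod 5)
x^1: 4 + 3 = 2 (mod 5)
x^2: 0 + 3 = 3 (mod 5)
x^3: 4 + 2 = 1 (mod 5)
Result: 1 + 2x + 3x^2 + x^3

f + g = 1 + 2x + 3x^2 + x^3


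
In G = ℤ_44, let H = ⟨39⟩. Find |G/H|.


|⟨39⟩| = n / gcd(39, 44) = 44 / 1 = 44
H is normal (ℤ_44 is abelian).
|G/H| = |G| / |H| = 44 / 44 = 1

|G/H| = 1


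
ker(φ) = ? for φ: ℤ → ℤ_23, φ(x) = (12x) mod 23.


Kernel = preimage of identity
ker(φ) = {x ∈ ℤ : 12x ≡ 0 (mod 23)}. gcd(12,23) = 1, so 12x ≡ 0 (mod 23) ⟺ x ≡ 0 (mod 23/1 = 23). Hence ker(φ) = 23ℤ

ker(φ) = 23ℤ


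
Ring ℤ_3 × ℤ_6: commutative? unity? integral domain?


Direct product ring; commutative with unity (1,1); but (1,0)·(0,1) = (0,0) gives zero divisors, so not an integral domain
Commutative: Yes
Integral domain: No
Has unity: Yes

ℤ_3 × ℤ_6: Commutative=Yes, Unity=Yes


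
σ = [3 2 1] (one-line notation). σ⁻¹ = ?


To find σ⁻¹, swap domain and range:
σ(1) = 3 → σ⁻¹(3) = 1
σ(2) = 2 → σ⁻¹(2) = 2
σ(3) = 1 → σ⁻¹(1) = 3

σ⁻¹ = [3 2 1]


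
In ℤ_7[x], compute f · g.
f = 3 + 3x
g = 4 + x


Expand and collect like terms; reduce coefficients mod 7:
x^0: 3·4 = 12 ≡ 5 (mod 7)
x^1: 3·1 + 3·4 = 15 ≡ 1 (mod 7)
x^2: 3·1 = 3 ≡ 3 (mod 7)
Result: 5 + x + 3x^2

f · g = 5 + x + 3x^2


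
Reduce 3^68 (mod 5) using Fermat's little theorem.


Fermat's little theorem: if p is prime and gcd(a,p)=1, then a^(p-1) ≡ 1 (mod p)
p = 5 is prime, gcd(3,5) = 1
Reduce exponent: 68 mod 4 = 0
So 3^68 ≡ 3^0 (mod 5)
3^0 = 1

3^68 ≡ 1 (mod 5)


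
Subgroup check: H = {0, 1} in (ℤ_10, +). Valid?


Subgroup test for H = {0, 1} in (ℤ_10, +):
(1) 0 ∈ H? Yes
(2) Closure: for all a,b ∈ H, (a+b) mod 10 ∈ H? No  [counterexample: 1 + 1 = 2 ∉ H]
(3) Inverses: for all a ∈ H, -a mod 10 ∈ H? No

No, H is not a subgroup of ℤ_10


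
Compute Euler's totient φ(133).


Factor n: 133 = 7 × 19
φ(n) = n · ∏(1 - 1/p) over distinct primes p | n
φ(133) = 133 · (1 - 1/7) · (1 - 1/19) = 108

φ(133) = 108


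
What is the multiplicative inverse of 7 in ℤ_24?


Use the extended Euclidean algorithm to write 1 = 7·s + 24·t; then s mod 24 is the inverse.
Euclidean algorithm:
  7 = 0·24 + 7
  24 = 3·7 + 3
  7 = 2·3 + 1
  3 = 3·1 + 0
gcd(7,24) = 1
Back-substitution gives: 7·(7) + 24·(-2) = 1
So 7⁻¹ ≡ 7 ≡ 7 (mod 24)
Check: 7 × 7 = 49 ≡ 1 (mod 24) ✓

7⁻¹ ≡ 7 (mod 24)


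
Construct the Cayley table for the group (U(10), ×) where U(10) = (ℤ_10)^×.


Elements: {1, 3, 7, 9}
Operation: multiplication mod 10
Entry (a, b) = (a × b) mod 10

Cayley table:
  | 1 | 3 | 7 | 9
1 | 1 | 3 | 7 | 9
3 | 3 | 9 | 1 | 7
7 | 7 | 1 | 9 | 3
9 | 9 | 7 | 3 | 1


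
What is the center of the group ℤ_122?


Z(G) = {g ∈ G | gx = xg for all x ∈ G}
ℤ_122 is abelian, so Z(G) = G

Z(ℤ_122) = ℤ_122


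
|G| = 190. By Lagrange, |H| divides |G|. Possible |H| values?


Lagrange's theorem: |H| divides |G|
|G| = 190
Divisors of 190: 1, 2, 5, 10, 19, 38, 95, 190

Possible subgroup orders: {1, 2, 5, 10, 19, 38, 95, 190}


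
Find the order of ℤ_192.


ℤ_n has n elements.

|ℤ_192| = 192


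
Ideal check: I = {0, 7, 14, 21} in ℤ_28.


Check ideal conditions for I = {0, 7, 14, 21} in ℤ_28:
(1) I is an additive subgroup? Yes
(2) For r ∈ ℤ_28 and a ∈ I: r·a ∈ I? Yes

Yes, I is an ideal of ℤ_28


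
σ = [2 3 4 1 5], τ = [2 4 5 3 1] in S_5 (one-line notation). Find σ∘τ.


σ∘τ: apply τ first, then σ
1 →τ 2 →σ 3
2 →τ 4 →σ 1
3 →τ 5 →σ 5
4 →τ 3 →σ 4
5 →τ 1 →σ 2

σ∘τ = [3 1 5 4 2]


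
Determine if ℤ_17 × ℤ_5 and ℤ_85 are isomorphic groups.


Comparing ℤ_17 × ℤ_5 and ℤ_85:
gcd(17,5) = 1, so ℤ_17 × ℤ_5 ≅ ℤ_85 (CRT)

Yes, ℤ_17 × ℤ_5 ≅ ℤ_85


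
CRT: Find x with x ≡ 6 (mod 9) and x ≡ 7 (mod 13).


m₁ = 9, m₂ = 13, gcd = 1, so CRT applies. M = m₁·m₂ = 117
Let M₁ = M/m₁ = 13, M₂ = M/m₂ = 9
Find y₁ ≡ M₁⁻¹ (mod m₁): 13⁻¹ ≡ 7 (mod 9)
Find y₂ ≡ M₂⁻¹ (mod m₂): 9⁻¹ ≡ 3 (mod 13)
x = a₁·M₁·y₁ + a₂·M₂·y₂ = 6·13·7 + 7·9·3 = 735
Reduce mod 117: x ≡ 33
Check: 33 mod 9 = 6 ✓, 33 mod 13 = 7 ✓

x ≡ 33 (mod 117)


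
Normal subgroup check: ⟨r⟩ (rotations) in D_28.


H = ⟨r⟩ (rotations) in D_28
The rotation subgroup ⟨r⟩ has index 2 in D_28, so it is normal

Yes, normal subgroup


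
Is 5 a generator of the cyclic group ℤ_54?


g generates ℤ_n iff gcd(g, n) = 1
gcd(5, 54) = 1
Since gcd = 1, 5 is a generator.

Yes, 5 generates ℤ_54


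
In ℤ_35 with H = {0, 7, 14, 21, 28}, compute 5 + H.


5 + H = {5 + h (mod 35) : h ∈ H}
5+0=5, 5+7=12, 5+14=19, 5+21=26, 5+28=33

5 + H = {5, 12, 19, 26, 33}


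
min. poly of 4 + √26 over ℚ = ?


Let α = 4 + √26. Then α - 4 = √26, so (α - 4)² = 26, giving α² - 8α - 10 = 0. Degree 2 and α ∉ ℚ, so this is the minimal polynomial.

Minimal polynomial: x² - 8x - 10


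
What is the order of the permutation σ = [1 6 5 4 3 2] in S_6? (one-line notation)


Cycle decomposition: (2 6) (3 5)
Cycle lengths: 2, 2
Order = lcm(2, 2) = 2

ord(σ) = 2


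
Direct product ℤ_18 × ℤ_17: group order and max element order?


|ℤ_18 × ℤ_17| = 18 × 17 = 306
Max element order = lcm(18,17) = 306
Cyclic? Yes (gcd=1)

|ℤ_18×ℤ_17| = 306, max element order = 306


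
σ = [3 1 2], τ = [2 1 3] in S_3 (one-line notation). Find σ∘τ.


σ∘τ: apply τ first, then σ
1 →τ 2 →σ 1
2 →τ 1 →σ 3
3 →τ 3 →σ 2

σ∘τ = [1 3 2]


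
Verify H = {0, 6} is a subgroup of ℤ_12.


Subgroup test for H = {0, 6} in (ℤ_12, +):
(1) 0 ∈ H? Yes
(2) Closure: for all a,b ∈ H, (a+b) mod 12 ∈ H? Yes
(3) Inverses: for all a ∈ H, -a mod 12 ∈ H? Yes

Yes, H is a subgroup of ℤ_12


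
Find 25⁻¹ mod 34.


Use the extended Euclidean algorithm to write 1 = 25·s + 34·t; then s mod 34 is the inverse.
Euclidean algorithm:
  25 = 0·34 + 25
  34 = 1·25 + 9
  25 = 2·9 + 7
  9 = 1·7 + 2
  7 = 3·2 + 1
  2 = 2·1 + 0
gcd(25,34) = 1
Back-substitution gives: 25·(15) + 34·(-11) = 1
So 25⁻¹ ≡ 15 ≡ 15 (mod 34)
Check: 25 × 15 = 375 ≡ 1 (mod 34) ✓

25⁻¹ ≡ 15 (mod 34)


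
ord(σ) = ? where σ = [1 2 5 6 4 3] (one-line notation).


Cycle decomposition: (3 5 4 6)
Cycle lengths: 4
Order = lcm(4) = 4

ord(σ) = 4


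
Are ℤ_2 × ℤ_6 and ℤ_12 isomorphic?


Comparing ℤ_2 × ℤ_6 and ℤ_12:
gcd(2,6) = 2 ≠ 1. Max element order in ℤ_2×ℤ_6 is lcm(2,6) = 6 < 12, so it has no element of order 12

No, ℤ_2 × ℤ_6 ≇ ℤ_12


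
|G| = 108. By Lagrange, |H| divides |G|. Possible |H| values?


Lagrange's theorem: |H| divides |G|
|G| = 108
Divisors of 108: 1, 2, 3, 4, 6, 9, 12, 18, 27, 36, 54, 108

Possible subgroup orders: {1, 2, 3, 4, 6, 9, 12, 18, 27, 36, 54, 108}


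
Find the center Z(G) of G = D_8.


Z(G) = {g ∈ G | gx = xg for all x ∈ G}
For even n, Z(D_n) = {e, r^(n/2)}: the 180° rotation r^4 commutes with every reflection and rotation

Z(D_8) = {e, r^4}


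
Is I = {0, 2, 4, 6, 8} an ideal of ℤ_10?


Check ideal conditions for I = {0, 2, 4, 6, 8} in ℤ_10:
(1) I is an additive subgroup? Yes
(2) For r ∈ ℤ_10 and a ∈ I: r·a ∈ I? Yes

Yes, I is an ideal of ℤ_10


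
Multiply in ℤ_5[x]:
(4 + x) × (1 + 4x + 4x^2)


Expand and collect like terms; reduce coefficients mod 5:
x^0: 4·1 = 4 ≡ 4 (mod 5)
x^1: 4·4 + 1·1 = 17 ≡ 2 (mod 5)
x^2: 4·4 + 1·4 = 20 ≡ 0 (mod 5)
x^3: 1·4 = 4 ≡ 4 (mod 5)
Result: 4 + 2x + 4x^3

f · g = 4 + 2x + 4x^3


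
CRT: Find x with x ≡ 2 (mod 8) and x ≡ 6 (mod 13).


m₁ = 8, m₂ = 13, gcd = 1, so CRT applies. M = m₁·m₂ = 104
Let M₁ = M/m₁ = 13, M₂ = M/m₂ = 8
Find y₁ ≡ M₁⁻¹ (mod m₁): 13⁻¹ ≡ 5 (mod 8)
Find y₂ ≡ M₂⁻¹ (mod m₂): 8⁻¹ ≡ 5 (mod 13)
x = a₁·M₁·y₁ + a₂·M₂·y₂ = 2·13·5 + 6·8·5 = 370
Reduce mod 104: x ≡ 58
Check: 58 mod 8 = 2 ✓, 58 mod 13 = 6 ✓

x ≡ 58 (mod 104)


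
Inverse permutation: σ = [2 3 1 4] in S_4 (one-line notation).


To find σ⁻¹, swap domain and range:
σ(1) = 2 → σ⁻¹(2) = 1
σ(2) = 3 → σ⁻¹(3) = 2
σ(3) = 1 → σ⁻¹(1) = 3
σ(4) = 4 → σ⁻¹(4) = 4

σ⁻¹ = [3 1 2 4]


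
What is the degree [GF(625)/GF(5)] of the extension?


GF(625) = GF(5^4), so the extension degree is 4

[GF(625)/GF(5)] = 4


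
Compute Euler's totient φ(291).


Factor n: 291 = 3 × 97
φ(n) = n · ∏(1 - 1/p) over distinct primes p | n
φ(291) = 291 · (1 - 1/3) · (1 - 1/97) = 192

φ(291) = 192


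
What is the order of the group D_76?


|D_n| = 2n (n rotations and n reflections)
|D_76| = 2×76 = 152

|D_76| = 152


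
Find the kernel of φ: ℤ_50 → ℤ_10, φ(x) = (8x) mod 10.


Kernel = preimage of identity
ker(φ) = {x ∈ ℤ_50 : 8x ≡ 0 (mod 10)}. Since 10 | 50, φ is well-defined. The kernel is the cyclic subgroup ⟨5⟩ of ℤ_50 (order 10), i.e. {0, 5, 10, 15, 20, 25, 30, 35, 40, 45}

ker(φ) = {0, 5, 10, 15, 20, 25, 30, 35, 40, 45}


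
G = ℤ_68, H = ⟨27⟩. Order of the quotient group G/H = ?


|⟨27⟩| = n / gcd(27, 68) = 68 / 1 = 68
H is normal (ℤ_68 is abelian).
|G/H| = |G| / |H| = 68 / 68 = 1

|G/H| = 1


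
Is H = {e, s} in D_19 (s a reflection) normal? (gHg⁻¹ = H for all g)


H = {e, s} in D_19 (s a reflection)
r·s·r⁻¹ = sr⁻² ≠ s for n ≥ 3, so {e, s} is not closed under conjugation

No, not a normal subgroup


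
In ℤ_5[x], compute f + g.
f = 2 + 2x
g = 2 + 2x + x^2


Add coefficients mod 5:
x^0: 2 + 2 = 4 (mod 5)
x^1: 2 + 2 = 4 (mod 5)
x^2: 0 + 1 = 1 (mod 5)
Result: 4 + 4x + x^2

f + g = 4 + 4x + x^2


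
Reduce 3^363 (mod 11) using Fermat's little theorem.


Fermat's little theorem: if p is prime and gcd(a,p)=1, then a^(p-1) ≡ 1 (mod p)
p = 11 is prime, gcd(3,11) = 1
Reduce exponent: 363 mod 10 = 3
So 3^363 ≡ 3^3 (mod 11)
3^3 mod 11 = 5

3^363 ≡ 5 (mod 11)


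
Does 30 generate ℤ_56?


g generates ℤ_n iff gcd(g, n) = 1
gcd(30, 56) = 2
Since gcd = 2 ≠ 1, ⟨30⟩ has order 28 < 56, so 30 is not a generator.

No, 30 does not generate ℤ_56


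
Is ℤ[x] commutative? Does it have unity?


Polynomial ring over ℤ (an integral domain) is a commutative integral domain with unity 1
Commutative: Yes
Integral domain: Yes
Has unity: Yes

ℤ[x]: Commutative=Yes, Unity=Yes


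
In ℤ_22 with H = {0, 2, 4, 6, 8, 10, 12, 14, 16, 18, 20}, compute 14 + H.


14 + H = {14 + h (mod 22) : h ∈ H}
14+0=14, 14+2=16, 14+4=18, 14+6=20, 14+8=0, 14+10=2, 14+12=4, 14+14=6, 14+16=8, 14+18=10, 14+20=12
14 + H = {0, 2, 4, 6, 8, 10, 12, 14, 16, 18, 20} = 0 + H

14 + H = {0, 2, 4, 6, 8, 10, 12, 14, 16, 18, 20}


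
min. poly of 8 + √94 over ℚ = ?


Let α = 8 + √94. Then α - 8 = √94, so (α - 8)² = 94, giving α² - 16α - 30 = 0. Degree 2 and α ∉ ℚ, so this is the minimal polynomial.

Minimal polynomial: x² - 16x - 30


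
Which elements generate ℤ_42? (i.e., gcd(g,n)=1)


g generates ℤ_n iff gcd(g,n) = 1
Prime factors of 42: 2, 3, 7
Generators are g ∈ {1,...,41} not divisible by any of these primes.
Generators: {1, 5, 11, 13, 17, 19, 23, 25, 29, 31, 37, 41}
Number of generators = φ(42) = 12

Generators of ℤ_42 = {1, 5, 11, 13, 17, 19, 23, 25, 29, 31, 37, 41}


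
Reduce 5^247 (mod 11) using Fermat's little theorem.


Fermat's little theorem: if p is prime and gcd(a,p)=1, then a^(p-1) ≡ 1 (mod p)
p = 11 is prime, gcd(5,11) = 1
Reduce exponent: 247 mod 10 = 7
So 5^247 ≡ 5^7 (mod 11)
5^7 mod 11 = 3

5^247 ≡ 3 (mod 11)


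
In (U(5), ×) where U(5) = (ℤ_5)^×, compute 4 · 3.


Operation: multiplication mod 5
4 · 3 = (a × b) mod 5 with a = 4, b = 3

4 · 3 = 2


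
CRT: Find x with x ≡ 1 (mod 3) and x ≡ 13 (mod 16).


m₁ = 3, m₂ = 16, gcd = 1, so CRT applies. M = m₁·m₂ = 48
Let M₁ = M/m₁ = 16, M₂ = M/m₂ = 3
Find y₁ ≡ M₁⁻¹ (mod m₁): 16⁻¹ ≡ 1 (mod 3)
Find y₂ ≡ M₂⁻¹ (mod m₂): 3⁻¹ ≡ 11 (mod 16)
x = a₁·M₁·y₁ + a₂·M₂·y₂ = 1·16·1 + 13·3·11 = 445
Reduce mod 48: x ≡ 13
Check: 13 mod 3 = 1 ✓, 13 mod 16 = 13 ✓

x ≡ 13 (mod 48)


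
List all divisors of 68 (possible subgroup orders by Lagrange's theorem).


Lagrange's theorem: |H| divides |G|
|G| = 68
Divisors of 68: 1, 2, 4, 17, 34, 68

Possible subgroup orders: {1, 2, 4, 17, 34, 68}


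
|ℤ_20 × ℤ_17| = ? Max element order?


|ℤ_20 × ℤ_17| = 20 × 17 = 340
Max element order = lcm(20,17) = 340
Cyclic? Yes (gcd=1)

|ℤ_20×ℤ_17| = 340, max element order = 340


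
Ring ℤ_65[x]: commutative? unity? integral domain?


ℤ_65 has zero divisors (5·13 ≡ 0), and these lift to constant zero divisors in ℤ_65[x]; so not an integral domain
Commutative: Yes
Integral domain: No
Has unity: Yes

ℤ_65[x]: Commutative=Yes, Unity=Yes


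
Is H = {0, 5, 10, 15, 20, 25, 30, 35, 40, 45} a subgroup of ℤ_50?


Subgroup test for H = {0, 5, 10, 15, 20, 25, 30, 35, 40, 45} in (ℤ_50, +):
(1) 0 ∈ H? Yes
(2) Closure: for all a,b ∈ H, (a+b) mod 50 ∈ H? Yes
(3) Inverses: for all a ∈ H, -a mod 50 ∈ H? Yes

Yes, H is a subgroup of ℤ_50


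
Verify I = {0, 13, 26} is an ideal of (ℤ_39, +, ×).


Check ideal conditions for I = {0, 13, 26} in ℤ_39:
(1) I is an additive subgroup? Yes
(2) For r ∈ ℤ_39 and a ∈ I: r·a ∈ I? Yes

Yes, I is an ideal of ℤ_39


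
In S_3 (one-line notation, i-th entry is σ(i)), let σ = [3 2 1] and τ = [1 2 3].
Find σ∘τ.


σ∘τ: apply τ first, then σ
1 →τ 1 →σ 3
2 →τ 2 →σ 2
3 →τ 3 →σ 1

σ∘τ = [3 2 1]


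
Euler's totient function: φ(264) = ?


Factor n: 264 = 2^3 × 3 × 11
φ(n) = n · ∏(1 - 1/p) over distinct primes p | n
φ(264) = 264 · (1 - 1/2) · (1 - 1/3) · (1 - 1/11) = 80

φ(264) = 80


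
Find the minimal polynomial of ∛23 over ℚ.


∛23 satisfies x³ - 23 = 0, irreducible over ℚ (no rational root; 23 is not a perfect cube)

Minimal polynomial: x³ - 23


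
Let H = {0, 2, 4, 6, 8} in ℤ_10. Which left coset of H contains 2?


2 + H = {2 + h (mod 10) : h ∈ H}
2+0=2, 2+2=4, 2+4=6, 2+6=8, 2+8=0
2 + H = {0, 2, 4, 6, 8} = 0 + H

2 + H = {0, 2, 4, 6, 8}


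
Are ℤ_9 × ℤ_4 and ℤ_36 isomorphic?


Comparing ℤ_9 × ℤ_4 and ℤ_36:
gcd(9,4) = 1, so ℤ_9 × ℤ_4 ≅ ℤ_36 (CRT)

Yes, ℤ_9 × ℤ_4 ≅ ℤ_36


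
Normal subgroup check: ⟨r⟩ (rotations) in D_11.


H = ⟨r⟩ (rotations) in D_11
The rotation subgroup ⟨r⟩ has index 2 in D_11, so it is normal

Yes, normal subgroup


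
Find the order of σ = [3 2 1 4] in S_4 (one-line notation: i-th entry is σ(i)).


Cycle decomposition: (1 3)
Cycle lengths: 2
Order = lcm(2) = 2

ord(σ) = 2


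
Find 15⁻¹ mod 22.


Use the extended Euclidean algorithm to write 1 = 15·s + 22·t; then s mod 22 is the inverse.
Euclidean algorithm:
  15 = 0·22 + 15
  22 = 1·15 + 7
  15 = 2·7 + 1
  7 = 7·1 + 0
gcd(15,22) = 1
Back-substitution gives: 15·(3) + 22·(-2) = 1
So 15⁻¹ ≡ 3 ≡ 3 (mod 22)
Check: 15 × 3 = 45 ≡ 1 (mod 22) ✓

15⁻¹ ≡ 3 (mod 22)


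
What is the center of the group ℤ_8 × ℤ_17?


Z(G) = {g ∈ G | gx = xg for all x ∈ G}
Direct product of abelian groups is abelian, so Z(G) = G

Z(ℤ_8 × ℤ_17) = ℤ_8 × ℤ_17


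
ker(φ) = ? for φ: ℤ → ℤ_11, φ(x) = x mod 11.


Kernel = preimage of identity
ker(φ) = {x ∈ ℤ : x ≡ 0 (mod 11)} = 11ℤ = {0, ±11, ±22, ...}

ker(φ) = 11ℤ


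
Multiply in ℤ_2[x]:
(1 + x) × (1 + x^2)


Expand and collect like terms; reduce coefficients mod 2:
x^0: 1·1 = 1 ≡ 1 (mod 2)
x^1: 1·0 + 1·1 = 1 ≡ 1 (mod 2)
x^2: 1·1 + 1·0 = 1 ≡ 1 (mod 2)
x^3: 1·1 = 1 ≡ 1 (mod 2)
Result: 1 + x + x^2 + x^3

f · g = 1 + x + x^2 + x^3


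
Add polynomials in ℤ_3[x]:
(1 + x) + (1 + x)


Add coefficients mod 3:
x^0: 1 + 1 = 2 (mod 3)
x^1: 1 + 1 = 2 (mod 3)
Result: 2 + 2x

f + g = 2 + 2x


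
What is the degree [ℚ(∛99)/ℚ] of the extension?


∛99 has minimal polynomial x³ - 99 (irreducible over ℚ since 99 is not a perfect cube)

[ℚ(∛99)/ℚ] = 3


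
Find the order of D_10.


|D_n| = 2n (n rotations and n reflections)
|D_10| = 2×10 = 20

|D_10| = 20


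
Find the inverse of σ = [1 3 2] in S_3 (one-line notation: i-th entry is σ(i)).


To find σ⁻¹, swap domain and range:
σ(1) = 1 → σ⁻¹(1) = 1
σ(2) = 3 → σ⁻¹(3) = 2
σ(3) = 2 → σ⁻¹(2) = 3

σ⁻¹ = [1 3 2]


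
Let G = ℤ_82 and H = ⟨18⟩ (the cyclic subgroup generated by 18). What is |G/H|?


|⟨18⟩| = n / gcd(18, 82) = 82 / 2 = 41
H is normal (ℤ_82 is abelian).
|G/H| = |G| / |H| = 82 / 41 = 2

|G/H| = 2


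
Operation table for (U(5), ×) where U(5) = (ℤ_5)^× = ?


Elements: {1, 2, 3, 4}
Operation: multiplication mod 5
Entry (a, b) = (a × b) mod 5

Cayley table:
  | 1 | 2 | 3 | 4
1 | 1 | 2 | 3 | 4
2 | 2 | 4 | 1 | 3
3 | 3 | 1 | 4 | 2
4 | 4 | 3 | 2 | 1


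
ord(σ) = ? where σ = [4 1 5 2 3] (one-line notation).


Cycle decomposition: (1 4 2) (3 5)
Cycle lengths: 3, 2
Order = lcm(3, 2) = 6

ord(σ) = 6


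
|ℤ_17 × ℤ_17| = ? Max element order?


|ℤ_17 × ℤ_17| = 17 × 17 = 289
Max element order = lcm(17,17) = 17
Cyclic? No (gcd=17)

|ℤ_17×ℤ_17| = 289, max element order = 17


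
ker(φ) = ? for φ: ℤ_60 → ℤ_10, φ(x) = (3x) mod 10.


Kernel = preimage of identity
ker(φ) = {x ∈ ℤ_60 : 3x ≡ 0 (mod 10)}. Since 10 | 60, φ is well-defined. The kernel is the cyclic subgroup ⟨10⟩ of ℤ_60 (order 6), i.e. {0, 10, 20, 30, 40, 50}

ker(φ) = {0, 10, 20, 30, 40, 50}


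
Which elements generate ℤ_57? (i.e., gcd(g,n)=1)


g generates ℤ_n iff gcd(g,n) = 1
Prime factors of 57: 3, 19
Generators are g ∈ {1,...,56} not divisible by any of these primes.
Generators: {1, 2, 4, 5, 7, 8, 10, 11, 13, 14, 16, 17, 20, 22, 23, 25, 26, 28, 29, 31, 32, 34, 35, 37, 40, 41, 43, 44, 46, 47, 49, 50, 52, 53, 55, 56}
Number of generators = φ(57) = 36

Generators of ℤ_57 = {1, 2, 4, 5, 7, 8, 10, 11, 13, 14, 16, 17, 20, 22, 23, 25, 26, 28, 29, 31, 32, 34, 35, 37, 40, 41, 43, 44, 46, 47, 49, 50, 52, 53, 55, 56}


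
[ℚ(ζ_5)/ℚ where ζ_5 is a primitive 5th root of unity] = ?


[ℚ(ζ_n):ℚ] = deg Φ_n(x) = φ(n). Here φ(5) = 4

[ℚ(ζ_5)/ℚ where ζ_5 is a primitive 5th root of unity] = 4


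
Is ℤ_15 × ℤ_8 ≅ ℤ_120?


Comparing ℤ_15 × ℤ_8 and ℤ_120:
gcd(15,8) = 1, so ℤ_15 × ℤ_8 ≅ ℤ_120 (CRT)

Yes, ℤ_15 × ℤ_8 ≅ ℤ_120


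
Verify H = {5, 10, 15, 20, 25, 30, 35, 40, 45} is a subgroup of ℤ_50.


Subgroup test for H = {5, 10, 15, 20, 25, 30, 35, 40, 45} in (ℤ_50, +):
(1) 0 ∈ H? No
(2) Closure: for all a,b ∈ H, (a+b) mod 50 ∈ H? No  [counterexample: 5 + 45 = 0 ∉ H]
(3) Inverses: for all a ∈ H, -a mod 50 ∈ H? Yes

No, H is not a subgroup of ℤ_50


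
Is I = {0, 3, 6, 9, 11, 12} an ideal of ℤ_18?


Check ideal conditions for I = {0, 3, 6, 9, 11, 12} in ℤ_18:
(1) I is an additive subgroup? No
(2) For r ∈ ℤ_18 and a ∈ I: r·a ∈ I? No  [counterexample: r=2, a=11, r·a mod 18 = 4 ∉ I]

No, I is not an ideal of ℤ_18


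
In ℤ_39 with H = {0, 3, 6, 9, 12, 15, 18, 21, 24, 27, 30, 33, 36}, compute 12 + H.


12 + H = {12 + h (mod 39) : h ∈ H}
12+0=12, 12+3=15, 12+6=18, 12+9=21, 12+12=24, 12+15=27, 12+18=30, 12+21=33, 12+24=36, 12+27=0, 12+30=3, 12+33=6, 12+36=9
12 + H = {0, 3, 6, 9, 12, 15, 18, 21, 24, 27, 30, 33, 36} = 0 + H

12 + H = {0, 3, 6, 9, 12, 15, 18, 21, 24, 27, 30, 33, 36}


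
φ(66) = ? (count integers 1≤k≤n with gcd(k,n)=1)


Factor n: 66 = 2 × 3 × 11
φ(n) = n · ∏(1 - 1/p) over distinct primes p | n
φ(66) = 66 · (1 - 1/2) · (1 - 1/3) · (1 - 1/11) = 20

φ(66) = 20


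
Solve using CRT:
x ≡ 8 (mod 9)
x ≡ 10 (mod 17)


m₁ = 9, m₂ = 17, gcd = 1, so CRT applies. M = m₁·m₂ = 153
Let M₁ = M/m₁ = 17, M₂ = M/m₂ = 9
Find y₁ ≡ M₁⁻¹ (mod m₁): 17⁻¹ ≡ 8 (mod 9)
Find y₂ ≡ M₂⁻¹ (mod m₂): 9⁻¹ ≡ 2 (mod 17)
x = a₁·M₁·y₁ + a₂·M₂·y₂ = 8·17·8 + 10·9·2 = 1268
Reduce mod 153: x ≡ 44
Check: 44 mod 9 = 8 ✓, 44 mod 17 = 10 ✓

x ≡ 44 (mod 153)


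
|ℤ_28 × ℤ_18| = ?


|A × B| = |A| · |B|
|ℤ_28 × ℤ_18| = 28 × 18 = 504

|ℤ_28 × ℤ_18| = 504


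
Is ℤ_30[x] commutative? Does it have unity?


ℤ_30 has zero divisors (2·15 ≡ 0), and these lift to constant zero divisors in ℤ_30[x]; so not an integral domain
Commutative: Yes
Integral domain: No
Has unity: Yes

ℤ_30[x]: Commutative=Yes, Unity=Yes


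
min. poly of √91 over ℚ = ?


√91 satisfies x² - 91 = 0, irreducible over ℚ since 91 is squarefree

Minimal polynomial: x² - 91


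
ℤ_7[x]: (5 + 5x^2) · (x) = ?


Expand and collect like terms; reduce coefficients mod 7:
x^0: 5·0 = 0 ≡ 0 (mod 7)
x^1: 5·1 + 0·0 = 5 ≡ 5 (mod 7)
x^2: 0·1 + 5·0 = 0 ≡ 0 (mod 7)
x^3: 5·1 = 5 ≡ 5 (mod 7)
Result: 5x + 5x^3

f · g = 5x + 5x^3


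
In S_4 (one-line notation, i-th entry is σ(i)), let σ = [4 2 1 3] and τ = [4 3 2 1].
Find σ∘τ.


σ∘τ: apply τ first, then σ
1 →τ 4 →σ 3
2 →τ 3 →σ 1
3 →τ 2 →σ 2
4 →τ 1 →σ 4

σ∘τ = [3 1 2 4]


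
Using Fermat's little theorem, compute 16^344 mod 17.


Fermat's little theorem: if p is prime and gcd(a,p)=1, then a^(p-1) ≡ 1 (mod p)
p = 17 is prime, gcd(16,17) = 1
Reduce exponent: 344 mod 16 = 8
So 16^344 ≡ 16^8 (mod 17)
16^8 mod 17 = 1

16^344 ≡ 1 (mod 17)


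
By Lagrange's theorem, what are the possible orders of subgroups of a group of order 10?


Lagrange's theorem: |H| divides |G|
|G| = 10
Divisors of 10: 1, 2, 5, 10

Possible subgroup orders: {1, 2, 5, 10}


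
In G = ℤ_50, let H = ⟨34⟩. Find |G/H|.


|⟨34⟩| = n / gcd(34, 50) = 50 / 2 = 25
H is normal (ℤ_50 is abelian).
|G/H| = |G| / |H| = 50 / 25 = 2

|G/H| = 2


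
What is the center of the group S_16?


Z(G) = {g ∈ G | gx = xg for all x ∈ G}
S_n is non-abelian for n ≥ 3; Z(S_16) is trivial

Z(S_16) = {e}


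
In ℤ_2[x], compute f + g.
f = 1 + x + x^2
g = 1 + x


Add coefficients mod 2:
x^0: 1 + 1 = 0 (mod 2)
x^1: 1 + 1 = 0 (mod 2)
x^2: 1 + 0 = 1 (mod 2)
Result: x^2

f + g = x^2


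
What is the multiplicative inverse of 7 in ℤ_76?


Use the extended Euclidean algorithm to write 1 = 7·s + 76·t; then s mod 76 is the inverse.
Euclidean algorithm:
  7 = 0·76 + 7
  76 = 10·7 + 6
  7 = 1·6 + 1
  6 = 6·1 + 0
gcd(7,76) = 1
Back-substitution gives: 7·(11) + 76·(-1) = 1
So 7⁻¹ ≡ 11 ≡ 11 (mod 76)
Check: 7 × 11 = 77 ≡ 1 (mod 76) ✓

7⁻¹ ≡ 11 (mod 76)


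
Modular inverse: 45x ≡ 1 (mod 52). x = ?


Use the extended Euclidean algorithm to write 1 = 45·s + 52·t; then s mod 52 is the inverse.
Euclidean algorithm:
  45 = 0·52 + 45
  52 = 1·45 + 7
  45 = 6·7 + 3
  7 = 2·3 + 1
  3 = 3·1 + 0
gcd(45,52) = 1
Back-substitution gives: 45·(-15) + 52·(13) = 1
So 45⁻¹ ≡ -15 ≡ 37 (mod 52)
Check: 45 × 37 = 1665 ≡ 1 (mod 52) ✓

45⁻¹ ≡ 37 (mod 52)


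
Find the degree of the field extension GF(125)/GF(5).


GF(125) = GF(5^3), so the extension degree is 3

[GF(125)/GF(5)] = 3


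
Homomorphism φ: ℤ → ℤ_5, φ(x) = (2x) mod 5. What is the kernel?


Kernel = preimage of identity
ker(φ) = {x ∈ ℤ : 2x ≡ 0 (mod 5)}. gcd(2,5) = 1, so 2x ≡ 0 (mod 5) ⟺ x ≡ 0 (mod 5/1 = 5). Hence ker(φ) = 5ℤ

ker(φ) = 5ℤ


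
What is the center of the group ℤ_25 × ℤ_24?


Z(G) = {g ∈ G | gx = xg for all x ∈ G}
Direct product of abelian groups is abelian, so Z(G) = G

Z(ℤ_25 × ℤ_24) = ℤ_25 × ℤ_24


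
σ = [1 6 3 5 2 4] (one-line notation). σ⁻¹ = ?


To find σ⁻¹, swap domain and range:
σ(1) = 1 → σ⁻¹(1) = 1
σ(2) = 6 → σ⁻¹(6) = 2
σ(3) = 3 → σ⁻¹(3) = 3
σ(4) = 5 → σ⁻¹(5) = 4
σ(5) = 2 → σ⁻¹(2) = 5
σ(6) = 4 → σ⁻¹(4) = 6

σ⁻¹ = [1 5 3 6 4 2]


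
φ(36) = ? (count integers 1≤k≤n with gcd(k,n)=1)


Factor n: 36 = 2^2 × 3^2
φ(n) = n · ∏(1 - 1/p) over distinct primes p | n
φ(36) = 36 · (1 - 1/2) · (1 - 1/3) = 12

φ(36) = 12


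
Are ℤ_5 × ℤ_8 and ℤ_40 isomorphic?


Comparing ℤ_5 × ℤ_8 and ℤ_40:
gcd(5,8) = 1, so ℤ_5 × ℤ_8 ≅ ℤ_40 (CRT)

Yes, ℤ_5 × ℤ_8 ≅ ℤ_40


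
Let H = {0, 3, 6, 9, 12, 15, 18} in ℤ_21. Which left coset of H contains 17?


17 + H = {17 + h (mod 21) : h ∈ H}
17+0=17, 17+3=20, 17+6=2, 17+9=5, 17+12=8, 17+15=11, 17+18=14
17 + H = {2, 5, 8, 11, 14, 17, 20} = 2 + H

17 + H = {2, 5, 8, 11, 14, 17, 20}


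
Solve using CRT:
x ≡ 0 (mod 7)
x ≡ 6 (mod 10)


m₁ = 7, m₂ = 10, gcd = 1, so CRT applies. M = m₁·m₂ = 70
Let M₁ = M/m₁ = 10, M₂ = M/m₂ = 7
Find y₁ ≡ M₁⁻¹ (mod m₁): 10⁻¹ ≡ 5 (mod 7)
Find y₂ ≡ M₂⁻¹ (mod m₂): 7⁻¹ ≡ 3 (mod 10)
x = a₁·M₁·y₁ + a₂·M₂·y₂ = 0·10·5 + 6·7·3 = 126
Reduce mod 70: x ≡ 56
Check: 56 mod 7 = 0 ✓, 56 mod 10 = 6 ✓

x ≡ 56 (mod 70)


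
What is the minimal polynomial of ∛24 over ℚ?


∛24 satisfies x³ - 24 = 0, irreducible over ℚ (no rational root; 24 is not a perfect cube)

Minimal polynomial: x³ - 24


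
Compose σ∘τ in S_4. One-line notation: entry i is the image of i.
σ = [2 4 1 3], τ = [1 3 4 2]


σ∘τ: apply τ first, then σ
1 →τ 1 →σ 2
2 →τ 3 →σ 1
3 →τ 4 →σ 3
4 →τ 2 →σ 4

σ∘τ = [2 1 3 4]


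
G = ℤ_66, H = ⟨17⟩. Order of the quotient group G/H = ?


|⟨17⟩| = n / gcd(17, 66) = 66 / 1 = 66
H is normal (ℤ_66 is abelian).
|G/H| = |G| / |H| = 66 / 66 = 1

|G/H| = 1


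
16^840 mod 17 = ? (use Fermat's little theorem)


Fermat's little theorem: if p is prime and gcd(a,p)=1, then a^(p-1) ≡ 1 (mod p)
p = 17 is prime, gcd(16,17) = 1
Reduce exponent: 840 mod 16 = 8
So 16^840 ≡ 16^8 (mod 17)
16^8 mod 17 = 1

16^840 ≡ 1 (mod 17)


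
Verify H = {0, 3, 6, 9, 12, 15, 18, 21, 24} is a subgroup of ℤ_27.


Subgroup test for H = {0, 3, 6, 9, 12, 15, 18, 21, 24} in (ℤ_27, +):
(1) 0 ∈ H? Yes
(2) Closure: for all a,b ∈ H, (a+b) mod 27 ∈ H? Yes
(3) Inverses: for all a ∈ H, -a mod 27 ∈ H? Yes

Yes, H is a subgroup of ℤ_27


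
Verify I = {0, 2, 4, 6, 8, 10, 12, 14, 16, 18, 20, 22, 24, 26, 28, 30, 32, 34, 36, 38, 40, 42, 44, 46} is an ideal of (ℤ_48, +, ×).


Check ideal conditions for I = {0, 2, 4, 6, 8, 10, 12, 14, 16, 18, 20, 22, 24, 26, 28, 30, 32, 34, 36, 38, 40, 42, 44, 46} in ℤ_48:
(1) I is an additive subgroup? Yes
(2) For r ∈ ℤ_48 and a ∈ I: r·a ∈ I? Yes

Yes, I is an ideal of ℤ_48


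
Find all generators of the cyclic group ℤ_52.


g generates ℤ_n iff gcd(g,n) = 1
Prime factors of 52: 2, 13
Generators are g ∈ {1,...,51} not divisible by any of these primes.
Generators: {1, 3, 5, 7, 9, 11, 15, 17, 19, 21, 23, 25, 27, 29, 31, 33, 35, 37, 41, 43, 45, 47, 49, 51}
Number of generators = φ(52) = 24

Generators of ℤ_52 = {1, 3, 5, 7, 9, 11, 15, 17, 19, 21, 23, 25, 27, 29, 31, 33, 35, 37, 41, 43, 45, 47, 49, 51}


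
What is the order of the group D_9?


|D_n| = 2n (n rotations and n reflections)
|D_9| = 2×9 = 18

|D_9| = 18


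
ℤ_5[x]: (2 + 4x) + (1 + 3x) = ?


Add coefficients mod 5:
x^0: 2 + 1 = 3 (mod 5)
x^1: 4 + 3 = 2 (mod 5)
Result: 3 + 2x

f + g = 3 + 2x


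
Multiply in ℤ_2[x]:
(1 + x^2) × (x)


Expand and collect like terms; reduce coefficients mod 2:
x^0: 1·0 = 0 ≡ 0 (mod 2)
x^1: 1·1 + 0·0 = 1 ≡ 1 (mod 2)
x^2: 0·1 + 1·0 = 0 ≡ 0 (mod 2)
x^3: 1·1 = 1 ≡ 1 (mod 2)
Result: x + x^3

f · g = x + x^3


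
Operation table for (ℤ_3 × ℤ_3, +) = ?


Elements: {(0,0), (0,1), (0,2), (1,0), (1,1), (1,2), (2,0), (2,1), (2,2)}
Operation: componentwise addition mod (3, 3)
Entry (a, b) = ((a₁+b₁) mod 3, (a₂+b₂) mod 3)

Cayley table:
      | (0,0) | (0,1) | (0,2) | (1,0) | (1,1) | (1,2) | (2,0) | (2,1) | (2,2)
(0,0) | (0,0) | (0,1) | (0,2) | (1,0) | (1,1) | (1,2) | (2,0) | (2,1) | (2,2)
(0,1) | (0,1) | (0,2) | (0,0) | (1,1) | (1,2) | (1,0) | (2,1) | (2,2) | (2,0)
(0,2) | (0,2) | (0,0) | (0,1) | (1,2) | (1,0) | (1,1) | (2,2) | (2,0) | (2,1)
(1,0) | (1,0) | (1,1) | (1,2) | (2,0) | (2,1) | (2,2) | (0,0) | (0,1) | (0,2)
(1,1) | (1,1) | (1,2) | (1,0) | (2,1) | (2,2) | (2,0) | (0,1) | (0,2) | (0,0)
(1,2) | (1,2) | (1,0) | (1,1) | (2,2) | (2,0) | (2,1) | (0,2) | (0,0) | (0,1)
(2,0) | (2,0) | (2,1) | (2,2) | (0,0) | (0,1) | (0,2) | (1,0) | (1,1) | (1,2)
(2,1) | (2,1) | (2,2) | (2,0) | (0,1) | (0,2) | (0,0) | (1,1) | (1,2) | (1,0)
(2,2) | (2,2) | (2,0) | (2,1) | (0,2) | (0,0) | (0,1) | (1,2) | (1,0) | (1,1)


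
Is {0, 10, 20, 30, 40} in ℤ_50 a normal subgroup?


H = {0, 10, 20, 30, 40} in ℤ_50
ℤ_50 is abelian; every subgroup of an abelian group is normal

Yes, normal subgroup


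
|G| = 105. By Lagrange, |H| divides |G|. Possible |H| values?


Lagrange's theorem: |H| divides |G|
|G| = 105
Divisors of 105: 1, 3, 5, 7, 15, 21, 35, 105

Possible subgroup orders: {1, 3, 5, 7, 15, 21, 35, 105}


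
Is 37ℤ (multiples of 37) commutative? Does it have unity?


37ℤ is a commutative ring under +,× but has no multiplicative identity (1 ∉ 37ℤ); it has no zero divisors, but without unity it is not an integral domain
Commutative: Yes
Integral domain: No
Has unity: No

37ℤ (multiples of 37): Commutative=Yes, Unity=No
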